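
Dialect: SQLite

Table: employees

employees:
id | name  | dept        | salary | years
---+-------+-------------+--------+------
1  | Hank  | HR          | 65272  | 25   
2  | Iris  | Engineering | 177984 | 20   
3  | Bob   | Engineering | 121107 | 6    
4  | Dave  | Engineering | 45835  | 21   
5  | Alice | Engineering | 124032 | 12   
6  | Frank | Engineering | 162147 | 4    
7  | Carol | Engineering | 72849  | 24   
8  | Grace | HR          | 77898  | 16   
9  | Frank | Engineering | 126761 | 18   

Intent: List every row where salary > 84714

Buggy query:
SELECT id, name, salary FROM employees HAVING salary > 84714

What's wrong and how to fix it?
Bug: HAVING filters the output of aggregation, but this query has no GROUP BY and no aggregate functions, so SQLite rejects it (HAVING clause on a non-aggregate query); the condition here is per row

Fix: Use WHERE for row-level filtering

Corrected query:
SELECT id, name, salary FROM employees WHERE salary > 84714

Result:
id | name  | salary
---+-------+-------
2  | Iris  | 177984
3  | Bob   | 121107
5  | Alice | 124032
6  | Frank | 162147
9  | Frank | 126761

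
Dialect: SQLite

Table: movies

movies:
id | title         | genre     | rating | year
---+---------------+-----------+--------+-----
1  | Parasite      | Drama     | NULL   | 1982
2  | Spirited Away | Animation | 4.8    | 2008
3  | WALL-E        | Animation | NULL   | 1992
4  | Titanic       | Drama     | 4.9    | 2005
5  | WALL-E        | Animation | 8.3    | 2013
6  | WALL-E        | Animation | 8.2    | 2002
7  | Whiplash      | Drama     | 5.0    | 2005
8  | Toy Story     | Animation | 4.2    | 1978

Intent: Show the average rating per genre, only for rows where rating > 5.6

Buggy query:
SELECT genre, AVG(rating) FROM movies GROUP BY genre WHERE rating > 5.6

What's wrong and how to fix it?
Bug: Row-level WHERE must come before GROUP BY in the clause order

Fix: Move the WHERE clause before GROUP BY

Corrected query:
SELECT genre, AVG(rating) FROM movies WHERE rating > 5.6 GROUP BY genre

Result:
genre     | AVG(rating)
----------+------------
Animation | 8.25       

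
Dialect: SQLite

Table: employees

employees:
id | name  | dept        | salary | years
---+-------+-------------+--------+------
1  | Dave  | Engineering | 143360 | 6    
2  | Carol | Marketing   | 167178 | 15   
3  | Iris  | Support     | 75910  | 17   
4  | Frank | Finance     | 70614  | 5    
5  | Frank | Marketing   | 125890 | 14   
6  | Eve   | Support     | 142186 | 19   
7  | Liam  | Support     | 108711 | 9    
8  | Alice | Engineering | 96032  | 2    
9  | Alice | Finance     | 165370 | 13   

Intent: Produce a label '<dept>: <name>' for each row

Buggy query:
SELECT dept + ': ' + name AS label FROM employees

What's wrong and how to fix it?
Bug: '+' is numeric addition; on text columns SQLite converts them to 0 instead of concatenating

Fix: Use the || operator for string concatenation

Corrected query:
SELECT dept || ': ' || name AS label FROM employees

Result:
label             
------------------
Engineering: Dave 
Marketing: Carol  
Support: Iris     
Finance: Frank    
Marketing: Frank  
Support: Eve      
Support: Liam     
Engineering: Alice
Finance: Alice    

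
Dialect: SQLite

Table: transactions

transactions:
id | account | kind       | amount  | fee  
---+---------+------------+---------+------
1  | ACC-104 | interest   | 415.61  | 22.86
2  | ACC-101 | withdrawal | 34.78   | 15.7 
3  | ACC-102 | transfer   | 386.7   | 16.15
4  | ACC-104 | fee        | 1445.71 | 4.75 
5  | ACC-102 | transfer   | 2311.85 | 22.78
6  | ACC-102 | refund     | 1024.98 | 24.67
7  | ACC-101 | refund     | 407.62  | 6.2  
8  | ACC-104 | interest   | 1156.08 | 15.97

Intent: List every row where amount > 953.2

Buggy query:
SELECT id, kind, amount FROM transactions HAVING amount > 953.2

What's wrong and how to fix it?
Bug: HAVING filters the output of aggregation, but this query has no GROUP BY and no aggregate functions, so SQLite rejects it (HAVING clause on a non-aggregate query); the condition here is per row

Fix: Replace HAVING with WHERE since the condition applies to individual rows

Corrected query:
SELECT id, kind, amount FROM transactions WHERE amount > 953.2

Result:
id | kind     | amount 
---+----------+--------
4  | fee      | 1445.71
5  | transfer | 2311.85
6  | refund   | 1024.98
8  | interest | 1156.08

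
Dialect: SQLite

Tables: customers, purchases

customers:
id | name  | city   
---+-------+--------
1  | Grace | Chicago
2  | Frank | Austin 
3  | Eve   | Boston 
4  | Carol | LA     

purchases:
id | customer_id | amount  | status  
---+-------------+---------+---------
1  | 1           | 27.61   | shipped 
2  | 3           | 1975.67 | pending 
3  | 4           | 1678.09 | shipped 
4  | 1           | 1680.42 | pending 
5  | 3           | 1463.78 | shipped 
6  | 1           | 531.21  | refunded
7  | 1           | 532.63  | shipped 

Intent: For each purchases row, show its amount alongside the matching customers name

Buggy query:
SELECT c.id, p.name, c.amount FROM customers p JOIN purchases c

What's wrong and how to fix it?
Bug: Missing join condition: each purchases row is matched to all customers rows instead of just its own

Fix: Add ON c.customer_id = p.id to the JOIN

Corrected query:
SELECT c.id, p.name, c.amount FROM customers p JOIN purchases c ON c.customer_id = p.id

Result:
id | name  | amount 
---+-------+--------
1  | Grace | 27.61  
2  | Eve   | 1975.67
3  | Carol | 1678.09
4  | Grace | 1680.42
5  | Eve   | 1463.78
6  | Grace | 531.21 
7  | Grace | 532.63 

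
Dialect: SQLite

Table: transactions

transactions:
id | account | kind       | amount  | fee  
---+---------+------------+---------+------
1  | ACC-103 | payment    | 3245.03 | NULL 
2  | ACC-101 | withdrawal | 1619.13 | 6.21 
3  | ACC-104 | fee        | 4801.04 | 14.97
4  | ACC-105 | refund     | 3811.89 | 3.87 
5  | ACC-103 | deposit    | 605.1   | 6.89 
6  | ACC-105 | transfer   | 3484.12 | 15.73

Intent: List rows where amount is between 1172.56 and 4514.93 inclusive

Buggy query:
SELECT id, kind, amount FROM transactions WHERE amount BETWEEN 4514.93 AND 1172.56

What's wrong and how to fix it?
Bug: The bounds are reversed; BETWEEN a AND b requires a <= b to match anything

Fix: Write BETWEEN 1172.56 AND 4514.93

Corrected query:
SELECT id, kind, amount FROM transactions WHERE amount BETWEEN 1172.56 AND 4514.93

Result:
id | kind       | amount 
---+------------+--------
1  | payment    | 3245.03
2  | withdrawal | 1619.13
4  | refund     | 3811.89
6  | transfer   | 3484.12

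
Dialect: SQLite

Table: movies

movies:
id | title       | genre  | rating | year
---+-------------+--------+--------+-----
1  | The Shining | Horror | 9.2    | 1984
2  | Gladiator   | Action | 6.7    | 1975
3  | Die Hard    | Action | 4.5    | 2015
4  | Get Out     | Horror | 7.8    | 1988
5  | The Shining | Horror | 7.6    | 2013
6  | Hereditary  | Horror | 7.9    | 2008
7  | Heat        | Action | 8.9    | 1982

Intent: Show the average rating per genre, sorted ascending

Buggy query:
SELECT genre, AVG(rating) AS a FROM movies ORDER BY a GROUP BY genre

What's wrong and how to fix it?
Bug: GROUP BY must precede ORDER BY

Fix: Reorder: SELECT … FROM … GROUP BY … ORDER BY …

Corrected query:
SELECT genre, AVG(rating) AS a FROM movies GROUP BY genre ORDER BY a

Result:
genre  | a    
-------+------
Action | 6.7  
Horror | 8.125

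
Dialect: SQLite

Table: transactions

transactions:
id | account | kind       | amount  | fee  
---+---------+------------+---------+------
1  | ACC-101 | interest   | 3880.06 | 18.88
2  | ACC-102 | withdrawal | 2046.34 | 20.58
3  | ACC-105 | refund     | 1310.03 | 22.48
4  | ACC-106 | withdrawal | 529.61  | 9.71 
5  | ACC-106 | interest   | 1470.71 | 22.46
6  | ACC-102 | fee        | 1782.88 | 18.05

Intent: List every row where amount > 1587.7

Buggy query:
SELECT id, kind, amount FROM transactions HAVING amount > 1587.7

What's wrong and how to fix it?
Bug: This is a non-aggregate query (no GROUP BY, no aggregates), so in SQLite the HAVING clause is invalid here; a row-level condition belongs in WHERE

Fix: Replace HAVING with WHERE since the condition applies to individual rows

Corrected query:
SELECT id, kind, amount FROM transactions WHERE amount > 1587.7

Result:
id | kind       | amount 
---+------------+--------
1  | interest   | 3880.06
2  | withdrawal | 2046.34
6  | fee        | 1782.88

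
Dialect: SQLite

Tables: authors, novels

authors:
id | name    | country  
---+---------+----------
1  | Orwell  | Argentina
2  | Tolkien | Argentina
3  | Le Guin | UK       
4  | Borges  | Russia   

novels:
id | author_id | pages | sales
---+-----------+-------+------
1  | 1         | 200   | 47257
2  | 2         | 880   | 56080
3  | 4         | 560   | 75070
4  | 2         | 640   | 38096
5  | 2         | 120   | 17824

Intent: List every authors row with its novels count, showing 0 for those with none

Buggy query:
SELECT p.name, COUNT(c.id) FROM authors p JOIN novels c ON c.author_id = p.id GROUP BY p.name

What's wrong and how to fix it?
Bug: INNER JOIN drops authors rows that have no matching novels rows

Fix: Use LEFT JOIN so parents without children still appear (COUNT(c.id) gives 0)

Corrected query:
SELECT p.name, COUNT(c.id) FROM authors p LEFT JOIN novels c ON c.author_id = p.id GROUP BY p.name

Result:
name    | COUNT(c.id)
--------+------------
Borges  | 1          
Le Guin | 0          
Orwell  | 1          
Tolkien | 3          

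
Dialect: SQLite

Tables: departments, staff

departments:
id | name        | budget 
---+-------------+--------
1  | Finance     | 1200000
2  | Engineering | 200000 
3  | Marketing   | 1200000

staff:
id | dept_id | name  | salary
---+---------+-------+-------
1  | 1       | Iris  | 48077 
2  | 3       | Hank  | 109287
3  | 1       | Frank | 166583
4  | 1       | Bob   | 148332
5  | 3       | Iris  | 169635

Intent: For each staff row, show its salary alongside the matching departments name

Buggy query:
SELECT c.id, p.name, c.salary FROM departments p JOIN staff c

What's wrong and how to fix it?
Bug: Missing join condition: each staff row is matched to all departments rows instead of just its own

Fix: Add ON c.dept_id = p.id to the JOIN

Corrected query:
SELECT c.id, p.name, c.salary FROM departments p JOIN staff c ON c.dept_id = p.id

Result:
id | name      | salary
---+-----------+-------
1  | Finance   | 48077 
2  | Marketing | 109287
3  | Finance   | 166583
4  | Finance   | 148332
5  | Marketing | 169635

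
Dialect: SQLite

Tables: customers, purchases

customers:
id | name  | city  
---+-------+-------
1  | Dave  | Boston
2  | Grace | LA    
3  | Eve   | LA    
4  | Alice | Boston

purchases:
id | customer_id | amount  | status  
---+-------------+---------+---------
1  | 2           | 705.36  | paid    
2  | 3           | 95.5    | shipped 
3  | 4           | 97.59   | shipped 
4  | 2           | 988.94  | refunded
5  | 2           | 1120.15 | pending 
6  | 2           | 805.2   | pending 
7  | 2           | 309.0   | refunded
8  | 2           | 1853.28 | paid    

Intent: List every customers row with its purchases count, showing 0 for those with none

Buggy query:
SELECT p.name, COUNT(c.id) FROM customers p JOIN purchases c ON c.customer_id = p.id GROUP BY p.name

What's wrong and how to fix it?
Bug: An inner join excludes parents with zero children

Fix: Switch to LEFT JOIN to retain unmatched parent rows

Corrected query:
SELECT p.name, COUNT(c.id) FROM customers p LEFT JOIN purchases c ON c.customer_id = p.id GROUP BY p.name

Result:
name  | COUNT(c.id)
------+------------
Alice | 1          
Dave  | 0          
Eve   | 1          
Grace | 6          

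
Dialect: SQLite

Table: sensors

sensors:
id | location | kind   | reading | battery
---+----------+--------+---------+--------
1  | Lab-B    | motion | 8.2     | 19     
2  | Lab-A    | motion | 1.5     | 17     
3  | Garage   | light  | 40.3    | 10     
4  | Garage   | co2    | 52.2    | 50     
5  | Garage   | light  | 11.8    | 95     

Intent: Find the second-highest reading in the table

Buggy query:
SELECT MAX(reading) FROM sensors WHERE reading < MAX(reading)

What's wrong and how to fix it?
Bug: MAX(reading) on the right of the comparison is an aggregate-in-WHERE error

Fix: Put the inner MAX in a scalar subquery

Corrected query:
SELECT MAX(reading) FROM sensors WHERE reading < (SELECT MAX(reading) FROM sensors)

Result:
MAX(reading)
------------
40.3        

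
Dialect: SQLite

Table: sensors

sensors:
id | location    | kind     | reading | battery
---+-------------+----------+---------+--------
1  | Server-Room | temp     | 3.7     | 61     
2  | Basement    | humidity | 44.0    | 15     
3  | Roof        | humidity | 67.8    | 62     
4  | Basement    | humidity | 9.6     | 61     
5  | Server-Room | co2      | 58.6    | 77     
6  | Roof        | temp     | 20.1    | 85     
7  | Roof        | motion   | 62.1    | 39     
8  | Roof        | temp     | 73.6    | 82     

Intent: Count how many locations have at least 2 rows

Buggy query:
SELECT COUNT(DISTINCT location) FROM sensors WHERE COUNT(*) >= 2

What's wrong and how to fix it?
Bug: COUNT(*) cannot appear in WHERE; the per-group count doesn't exist yet

Fix: Group first with HAVING COUNT(*) >= 2, then COUNT the resulting groups

Corrected query:
SELECT COUNT(*) FROM (SELECT location FROM sensors GROUP BY location HAVING COUNT(*) >= 2)

Result:
COUNT(*)
--------
3       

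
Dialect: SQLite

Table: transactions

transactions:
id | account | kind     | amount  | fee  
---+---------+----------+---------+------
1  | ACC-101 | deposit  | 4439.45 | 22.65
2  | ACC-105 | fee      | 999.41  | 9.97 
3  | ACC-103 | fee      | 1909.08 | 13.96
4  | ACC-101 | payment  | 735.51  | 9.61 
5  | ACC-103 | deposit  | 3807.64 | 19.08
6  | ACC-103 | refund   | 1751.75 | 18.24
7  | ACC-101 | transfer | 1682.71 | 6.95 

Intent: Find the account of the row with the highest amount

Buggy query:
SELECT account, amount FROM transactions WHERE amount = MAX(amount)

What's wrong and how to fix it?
Bug: MAX(amount) is an aggregate and cannot be used directly in WHERE

Fix: Wrap MAX in a scalar subquery so WHERE compares against a single value

Corrected query:
SELECT account, amount FROM transactions WHERE amount = (SELECT MAX(amount) FROM transactions)

Result:
account | amount 
--------+--------
ACC-101 | 4439.45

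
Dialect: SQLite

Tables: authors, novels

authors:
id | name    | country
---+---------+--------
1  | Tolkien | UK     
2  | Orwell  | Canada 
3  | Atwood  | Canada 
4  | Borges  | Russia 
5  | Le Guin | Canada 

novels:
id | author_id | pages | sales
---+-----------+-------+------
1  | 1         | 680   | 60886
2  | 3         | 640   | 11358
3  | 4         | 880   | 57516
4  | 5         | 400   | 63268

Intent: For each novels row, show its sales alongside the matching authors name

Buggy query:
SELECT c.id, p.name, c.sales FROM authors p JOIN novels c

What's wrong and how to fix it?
Bug: Missing join condition: each novels row is matched to all authors rows instead of just its own

Fix: Add ON c.author_id = p.id to the JOIN

Corrected query:
SELECT c.id, p.name, c.sales FROM authors p JOIN novels c ON c.author_id = p.id

Result:
id | name    | sales
---+---------+------
1  | Tolkien | 60886
2  | Atwood  | 11358
3  | Borges  | 57516
4  | Le Guin | 63268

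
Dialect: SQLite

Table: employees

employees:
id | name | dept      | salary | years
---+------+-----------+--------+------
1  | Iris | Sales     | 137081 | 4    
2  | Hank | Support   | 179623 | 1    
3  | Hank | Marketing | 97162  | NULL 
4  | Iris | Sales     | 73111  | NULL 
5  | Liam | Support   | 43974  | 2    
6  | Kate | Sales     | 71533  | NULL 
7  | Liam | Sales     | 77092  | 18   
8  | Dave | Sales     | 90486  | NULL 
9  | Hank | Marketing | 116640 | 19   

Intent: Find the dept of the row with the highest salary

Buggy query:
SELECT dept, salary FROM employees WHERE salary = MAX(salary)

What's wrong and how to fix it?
Bug: MAX(salary) is an aggregate and cannot be used directly in WHERE

Fix: Use a subquery: WHERE salary = (SELECT MAX(salary) FROM employees)

Corrected query:
SELECT dept, salary FROM employees WHERE salary = (SELECT MAX(salary) FROM employees)

Result:
dept    | salary
--------+-------
Support | 179623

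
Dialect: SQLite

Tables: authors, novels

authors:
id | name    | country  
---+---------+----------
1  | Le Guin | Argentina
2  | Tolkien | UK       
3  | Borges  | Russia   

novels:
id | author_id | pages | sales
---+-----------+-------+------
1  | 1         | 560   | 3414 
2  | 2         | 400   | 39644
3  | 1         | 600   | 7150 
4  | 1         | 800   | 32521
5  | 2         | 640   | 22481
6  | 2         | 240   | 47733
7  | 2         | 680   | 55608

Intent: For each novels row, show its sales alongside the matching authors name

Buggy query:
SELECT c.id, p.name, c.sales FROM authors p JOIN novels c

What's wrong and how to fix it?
Bug: JOIN with no ON clause produces a cartesian product; every novels row pairs with every authors row

Fix: Specify the join condition linking the foreign key to the parent id

Corrected query:
SELECT c.id, p.name, c.sales FROM authors p JOIN novels c ON c.author_id = p.id

Result:
id | name    | sales
---+---------+------
1  | Le Guin | 3414 
2  | Tolkien | 39644
3  | Le Guin | 7150 
4  | Le Guin | 32521
5  | Tolkien | 22481
6  | Tolkien | 47733
7  | Tolkien | 55608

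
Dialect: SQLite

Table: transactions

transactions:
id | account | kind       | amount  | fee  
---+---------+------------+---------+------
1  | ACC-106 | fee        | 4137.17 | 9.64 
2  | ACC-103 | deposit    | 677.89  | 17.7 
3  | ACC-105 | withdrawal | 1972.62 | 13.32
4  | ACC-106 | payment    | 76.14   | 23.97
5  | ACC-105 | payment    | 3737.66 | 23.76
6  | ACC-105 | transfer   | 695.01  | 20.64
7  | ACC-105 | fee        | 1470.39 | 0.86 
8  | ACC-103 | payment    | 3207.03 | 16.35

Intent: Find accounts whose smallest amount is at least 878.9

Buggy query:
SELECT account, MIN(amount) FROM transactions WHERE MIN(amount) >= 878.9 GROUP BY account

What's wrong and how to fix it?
Bug: Aggregates like MIN are computed per group after WHERE runs

Fix: Use HAVING for the per-group MIN condition

Corrected query:
SELECT account, MIN(amount) FROM transactions GROUP BY account HAVING MIN(amount) >= 878.9

Result:
(no rows)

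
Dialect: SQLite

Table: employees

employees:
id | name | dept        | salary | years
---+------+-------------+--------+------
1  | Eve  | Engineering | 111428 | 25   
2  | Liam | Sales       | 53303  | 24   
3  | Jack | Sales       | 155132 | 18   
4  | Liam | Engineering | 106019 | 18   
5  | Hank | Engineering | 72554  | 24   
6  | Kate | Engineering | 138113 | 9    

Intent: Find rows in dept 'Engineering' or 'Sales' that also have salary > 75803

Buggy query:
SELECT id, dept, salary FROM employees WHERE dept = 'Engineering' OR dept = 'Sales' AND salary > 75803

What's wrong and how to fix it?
Bug: AND binds tighter than OR, so this parses as dept = 'Engineering' OR (dept = 'Sales' AND salary > 75803)

Fix: Group the OR with parentheses (or use IN), then AND the threshold

Corrected query:
SELECT id, dept, salary FROM employees WHERE (dept = 'Engineering' OR dept = 'Sales') AND salary > 75803

Result:
id | dept        | salary
---+-------------+-------
1  | Engineering | 111428
3  | Sales       | 155132
4  | Engineering | 106019
6  | Engineering | 138113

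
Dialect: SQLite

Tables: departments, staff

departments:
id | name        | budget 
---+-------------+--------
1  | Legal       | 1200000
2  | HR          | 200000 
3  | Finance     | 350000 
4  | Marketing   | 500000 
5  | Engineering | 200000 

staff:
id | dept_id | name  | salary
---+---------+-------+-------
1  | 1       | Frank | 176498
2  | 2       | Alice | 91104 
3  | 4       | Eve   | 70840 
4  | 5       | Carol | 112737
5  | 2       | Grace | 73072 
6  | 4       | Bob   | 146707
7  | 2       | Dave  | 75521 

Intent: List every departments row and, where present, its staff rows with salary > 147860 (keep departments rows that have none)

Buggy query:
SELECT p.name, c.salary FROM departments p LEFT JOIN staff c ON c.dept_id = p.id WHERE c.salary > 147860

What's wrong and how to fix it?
Bug: A WHERE condition on the right-hand table after LEFT JOIN drops unmatched parents

Fix: Put 'c.salary > 147860' in the JOIN's ON clause instead of WHERE

Corrected query:
SELECT p.name, c.salary FROM departments p LEFT JOIN staff c ON c.dept_id = p.id AND c.salary > 147860

Result:
name        | salary
------------+-------
Legal       | 176498
HR          | NULL  
Finance     | NULL  
Marketing   | NULL  
Engineering | NULL  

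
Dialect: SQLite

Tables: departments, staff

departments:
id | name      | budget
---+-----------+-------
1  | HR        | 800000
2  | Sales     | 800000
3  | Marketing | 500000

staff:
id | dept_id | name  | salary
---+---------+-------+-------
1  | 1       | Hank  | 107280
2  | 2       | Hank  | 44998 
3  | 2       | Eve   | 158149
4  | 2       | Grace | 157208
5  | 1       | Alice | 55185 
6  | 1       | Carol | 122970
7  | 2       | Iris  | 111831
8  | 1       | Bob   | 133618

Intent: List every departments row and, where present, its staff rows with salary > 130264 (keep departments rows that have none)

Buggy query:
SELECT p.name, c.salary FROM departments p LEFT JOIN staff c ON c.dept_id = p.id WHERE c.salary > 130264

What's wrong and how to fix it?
Bug: A WHERE condition on the right-hand table after LEFT JOIN drops unmatched parents

Fix: Put 'c.salary > 130264' in the JOIN's ON clause instead of WHERE

Corrected query:
SELECT p.name, c.salary FROM departments p LEFT JOIN staff c ON c.dept_id = p.id AND c.salary > 130264

Result:
name      | salary
----------+-------
HR        | 133618
Sales     | 157208
Sales     | 158149
Marketing | NULL  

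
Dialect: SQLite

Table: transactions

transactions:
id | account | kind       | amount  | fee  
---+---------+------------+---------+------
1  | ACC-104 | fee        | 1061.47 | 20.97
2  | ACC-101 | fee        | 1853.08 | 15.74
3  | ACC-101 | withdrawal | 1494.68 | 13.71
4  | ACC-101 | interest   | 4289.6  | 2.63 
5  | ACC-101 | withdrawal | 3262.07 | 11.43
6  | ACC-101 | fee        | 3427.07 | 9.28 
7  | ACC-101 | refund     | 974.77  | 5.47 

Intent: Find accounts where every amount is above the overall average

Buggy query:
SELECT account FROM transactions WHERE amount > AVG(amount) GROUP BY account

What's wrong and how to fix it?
Bug: WHERE evaluates per row before aggregation, so AVG() is unavailable

Fix: Use a subquery for AVG and a HAVING MIN(...) filter so the condition holds for every row in the group

Corrected query:
SELECT account FROM transactions GROUP BY account HAVING MIN(amount) > (SELECT AVG(amount) FROM transactions)

Result:
(no rows)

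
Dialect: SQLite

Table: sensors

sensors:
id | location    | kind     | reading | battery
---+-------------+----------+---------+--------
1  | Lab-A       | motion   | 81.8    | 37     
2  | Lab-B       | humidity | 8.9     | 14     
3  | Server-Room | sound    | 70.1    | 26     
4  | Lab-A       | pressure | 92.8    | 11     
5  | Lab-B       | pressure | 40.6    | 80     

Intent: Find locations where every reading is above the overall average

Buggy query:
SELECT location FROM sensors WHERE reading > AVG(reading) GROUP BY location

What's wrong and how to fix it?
Bug: AVG() is an aggregate; it can't sit directly in WHERE

Fix: Use a subquery for AVG and a HAVING MIN(...) filter so the condition holds for every row in the group

Corrected query:
SELECT location FROM sensors GROUP BY location HAVING MIN(reading) > (SELECT AVG(reading) FROM sensors)

Result:
location   
-----------
Lab-A      
Server-Room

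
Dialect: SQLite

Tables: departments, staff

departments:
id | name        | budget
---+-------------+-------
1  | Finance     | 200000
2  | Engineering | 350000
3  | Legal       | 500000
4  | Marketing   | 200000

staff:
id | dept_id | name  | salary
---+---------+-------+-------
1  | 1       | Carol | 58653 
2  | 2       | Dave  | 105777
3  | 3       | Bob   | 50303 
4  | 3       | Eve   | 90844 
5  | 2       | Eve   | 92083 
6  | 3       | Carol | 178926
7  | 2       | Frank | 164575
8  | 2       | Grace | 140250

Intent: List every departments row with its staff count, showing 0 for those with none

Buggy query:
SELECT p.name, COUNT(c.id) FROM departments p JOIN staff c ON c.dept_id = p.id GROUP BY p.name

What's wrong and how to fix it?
Bug: INNER JOIN drops departments rows that have no matching staff rows

Fix: Use LEFT JOIN so parents without children still appear (COUNT(c.id) gives 0)

Corrected query:
SELECT p.name, COUNT(c.id) FROM departments p LEFT JOIN staff c ON c.dept_id = p.id GROUP BY p.name

Result:
name        | COUNT(c.id)
------------+------------
Engineering | 4          
Finance     | 1          
Legal       | 3          
Marketing   | 0          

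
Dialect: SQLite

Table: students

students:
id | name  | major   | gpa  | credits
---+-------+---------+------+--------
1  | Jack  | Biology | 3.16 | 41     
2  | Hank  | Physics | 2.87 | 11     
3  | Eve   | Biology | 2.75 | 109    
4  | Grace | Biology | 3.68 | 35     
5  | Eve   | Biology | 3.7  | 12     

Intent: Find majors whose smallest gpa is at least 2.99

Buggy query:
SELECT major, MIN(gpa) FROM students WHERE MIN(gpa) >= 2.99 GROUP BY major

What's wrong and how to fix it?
Bug: MIN() in WHERE is a misuse of aggregate

Fix: Replace WHERE with HAVING after the GROUP BY

Corrected query:
SELECT major, MIN(gpa) FROM students GROUP BY major HAVING MIN(gpa) >= 2.99

Result:
(no rows)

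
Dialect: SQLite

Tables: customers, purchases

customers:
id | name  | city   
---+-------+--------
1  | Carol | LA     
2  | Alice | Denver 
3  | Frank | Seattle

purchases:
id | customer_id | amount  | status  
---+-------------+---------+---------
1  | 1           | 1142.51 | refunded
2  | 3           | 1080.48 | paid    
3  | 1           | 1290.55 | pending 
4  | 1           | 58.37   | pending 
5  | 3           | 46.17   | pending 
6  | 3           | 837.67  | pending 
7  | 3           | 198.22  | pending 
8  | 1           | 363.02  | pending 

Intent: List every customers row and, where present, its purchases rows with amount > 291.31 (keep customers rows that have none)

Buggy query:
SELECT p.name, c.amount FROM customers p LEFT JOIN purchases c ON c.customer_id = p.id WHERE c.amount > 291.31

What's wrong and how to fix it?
Bug: Filtering c.amount in WHERE discards the NULL rows produced by LEFT JOIN, turning it into an inner join

Fix: Put 'c.amount > 291.31' in the JOIN's ON clause instead of WHERE

Corrected query:
SELECT p.name, c.amount FROM customers p LEFT JOIN purchases c ON c.customer_id = p.id AND c.amount > 291.31

Result:
name  | amount 
------+--------
Carol | 363.02 
Carol | 1142.51
Carol | 1290.55
Alice | NULL   
Frank | 837.67 
Frank | 1080.48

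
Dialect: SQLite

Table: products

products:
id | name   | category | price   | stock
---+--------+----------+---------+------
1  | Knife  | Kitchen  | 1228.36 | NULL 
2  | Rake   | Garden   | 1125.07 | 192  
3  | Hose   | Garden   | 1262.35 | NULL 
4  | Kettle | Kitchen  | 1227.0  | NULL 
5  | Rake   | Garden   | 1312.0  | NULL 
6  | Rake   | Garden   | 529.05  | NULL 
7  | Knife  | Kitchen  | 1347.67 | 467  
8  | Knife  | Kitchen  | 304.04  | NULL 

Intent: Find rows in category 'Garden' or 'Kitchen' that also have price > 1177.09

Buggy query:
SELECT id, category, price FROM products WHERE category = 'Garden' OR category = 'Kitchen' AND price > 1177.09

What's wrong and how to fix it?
Bug: Without parentheses, AND is evaluated before OR, so the price filter only applies to the 'Kitchen' branch

Fix: Add parentheses around the OR so the AND applies to both alternatives

Corrected query:
SELECT id, category, price FROM products WHERE (category = 'Garden' OR category = 'Kitchen') AND price > 1177.09

Result:
id | category | price  
---+----------+--------
1  | Kitchen  | 1228.36
3  | Garden   | 1262.35
4  | Kitchen  | 1227   
5  | Garden   | 1312   
7  | Kitchen  | 1347.67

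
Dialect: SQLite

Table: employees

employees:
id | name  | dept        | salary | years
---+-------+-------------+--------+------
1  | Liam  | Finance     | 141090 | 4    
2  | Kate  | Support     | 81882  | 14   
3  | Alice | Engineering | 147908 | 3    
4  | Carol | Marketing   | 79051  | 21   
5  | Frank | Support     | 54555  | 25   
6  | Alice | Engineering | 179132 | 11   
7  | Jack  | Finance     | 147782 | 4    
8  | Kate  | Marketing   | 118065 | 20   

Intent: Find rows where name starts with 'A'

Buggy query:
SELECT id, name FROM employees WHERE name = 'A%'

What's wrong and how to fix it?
Bug: Wildcards only work with LIKE; '=' treats '%' as a literal character

Fix: Use LIKE for wildcard pattern matching

Corrected query:
SELECT id, name FROM employees WHERE name LIKE 'A%'

Result:
id | name 
---+------
3  | Alice
6  | Alice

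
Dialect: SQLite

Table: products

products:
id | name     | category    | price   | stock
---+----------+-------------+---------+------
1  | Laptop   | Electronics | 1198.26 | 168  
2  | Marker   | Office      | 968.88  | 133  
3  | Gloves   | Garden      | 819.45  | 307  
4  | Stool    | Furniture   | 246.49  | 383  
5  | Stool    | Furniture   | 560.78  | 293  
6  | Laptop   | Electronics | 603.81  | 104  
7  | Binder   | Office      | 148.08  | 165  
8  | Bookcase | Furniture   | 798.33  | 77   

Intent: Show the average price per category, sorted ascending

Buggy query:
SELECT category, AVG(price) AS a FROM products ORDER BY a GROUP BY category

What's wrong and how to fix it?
Bug: ORDER BY appears before GROUP BY; SQL clause order requires GROUP BY first

Fix: Reorder: SELECT … FROM … GROUP BY … ORDER BY …

Corrected query:
SELECT category, AVG(price) AS a FROM products GROUP BY category ORDER BY a

Result:
category    | a      
------------+--------
Furniture   | 535.2  
Office      | 558.48 
Garden      | 819.45 
Electronics | 901.035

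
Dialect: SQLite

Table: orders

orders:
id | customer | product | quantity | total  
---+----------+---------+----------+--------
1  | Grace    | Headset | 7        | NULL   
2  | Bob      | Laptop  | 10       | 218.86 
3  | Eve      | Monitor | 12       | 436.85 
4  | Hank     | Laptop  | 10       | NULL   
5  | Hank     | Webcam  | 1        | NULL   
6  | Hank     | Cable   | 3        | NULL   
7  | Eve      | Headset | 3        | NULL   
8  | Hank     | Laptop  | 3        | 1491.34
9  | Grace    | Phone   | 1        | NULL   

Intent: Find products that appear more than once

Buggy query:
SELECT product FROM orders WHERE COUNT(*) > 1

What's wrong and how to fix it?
Bug: COUNT(*) is an aggregate and cannot be used in WHERE

Fix: GROUP BY product, then filter groups with HAVING COUNT(*) > 1

Corrected query:
SELECT product FROM orders GROUP BY product HAVING COUNT(*) > 1

Result:
product
-------
Headset
Laptop 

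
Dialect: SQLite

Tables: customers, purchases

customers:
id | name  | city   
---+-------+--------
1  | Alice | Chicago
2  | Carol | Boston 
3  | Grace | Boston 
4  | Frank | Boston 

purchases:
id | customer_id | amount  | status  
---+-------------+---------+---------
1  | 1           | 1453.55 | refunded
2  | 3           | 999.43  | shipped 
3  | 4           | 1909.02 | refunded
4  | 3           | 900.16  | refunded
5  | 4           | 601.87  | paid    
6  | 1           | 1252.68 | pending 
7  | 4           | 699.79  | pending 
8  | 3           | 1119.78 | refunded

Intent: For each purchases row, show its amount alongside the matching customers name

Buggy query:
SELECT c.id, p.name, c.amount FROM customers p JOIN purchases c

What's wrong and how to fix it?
Bug: Missing join condition: each purchases row is matched to all customers rows instead of just its own

Fix: Specify the join condition linking the foreign key to the parent id

Corrected query:
SELECT c.id, p.name, c.amount FROM customers p JOIN purchases c ON c.customer_id = p.id

Result:
id | name  | amount 
---+-------+--------
1  | Alice | 1453.55
2  | Grace | 999.43 
3  | Frank | 1909.02
4  | Grace | 900.16 
5  | Frank | 601.87 
6  | Alice | 1252.68
7  | Frank | 699.79 
8  | Grace | 1119.78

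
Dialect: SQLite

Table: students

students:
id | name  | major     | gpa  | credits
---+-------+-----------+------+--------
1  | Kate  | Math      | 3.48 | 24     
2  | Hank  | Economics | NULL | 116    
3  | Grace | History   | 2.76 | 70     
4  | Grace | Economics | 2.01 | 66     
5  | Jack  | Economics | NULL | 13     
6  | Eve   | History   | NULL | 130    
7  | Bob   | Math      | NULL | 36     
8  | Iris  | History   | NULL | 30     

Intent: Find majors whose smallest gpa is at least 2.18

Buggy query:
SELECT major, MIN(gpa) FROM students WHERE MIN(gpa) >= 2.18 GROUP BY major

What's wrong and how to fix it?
Bug: Aggregates like MIN are computed per group after WHERE runs

Fix: Use HAVING for the per-group MIN condition

Corrected query:
SELECT major, MIN(gpa) FROM students GROUP BY major HAVING MIN(gpa) >= 2.18

Result:
major   | MIN(gpa)
--------+---------
History | 2.76    
Math    | 3.48    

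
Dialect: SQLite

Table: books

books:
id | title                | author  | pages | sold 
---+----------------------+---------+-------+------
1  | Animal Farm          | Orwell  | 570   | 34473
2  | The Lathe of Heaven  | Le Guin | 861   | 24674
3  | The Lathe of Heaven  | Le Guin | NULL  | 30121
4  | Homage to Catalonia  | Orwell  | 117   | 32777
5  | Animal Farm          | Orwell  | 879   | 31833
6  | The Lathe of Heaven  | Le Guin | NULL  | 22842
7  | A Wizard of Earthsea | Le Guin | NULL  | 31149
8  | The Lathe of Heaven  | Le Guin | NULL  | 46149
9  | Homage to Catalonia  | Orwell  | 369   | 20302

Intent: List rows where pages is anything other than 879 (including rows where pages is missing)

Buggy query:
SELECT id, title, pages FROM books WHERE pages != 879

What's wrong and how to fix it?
Bug: 'pages != 879' is unknown when pages is NULL, so NULL rows are silently excluded

Fix: Add an explicit OR pages IS NULL to include the missing-value rows

Corrected query:
SELECT id, title, pages FROM books WHERE pages != 879 OR pages IS NULL

Result:
id | title                | pages
---+----------------------+------
1  | Animal Farm          | 570  
2  | The Lathe of Heaven  | 861  
3  | The Lathe of Heaven  | NULL 
4  | Homage to Catalonia  | 117  
6  | The Lathe of Heaven  | NULL 
7  | A Wizard of Earthsea | NULL 
8  | The Lathe of Heaven  | NULL 
9  | Homage to Catalonia  | 369  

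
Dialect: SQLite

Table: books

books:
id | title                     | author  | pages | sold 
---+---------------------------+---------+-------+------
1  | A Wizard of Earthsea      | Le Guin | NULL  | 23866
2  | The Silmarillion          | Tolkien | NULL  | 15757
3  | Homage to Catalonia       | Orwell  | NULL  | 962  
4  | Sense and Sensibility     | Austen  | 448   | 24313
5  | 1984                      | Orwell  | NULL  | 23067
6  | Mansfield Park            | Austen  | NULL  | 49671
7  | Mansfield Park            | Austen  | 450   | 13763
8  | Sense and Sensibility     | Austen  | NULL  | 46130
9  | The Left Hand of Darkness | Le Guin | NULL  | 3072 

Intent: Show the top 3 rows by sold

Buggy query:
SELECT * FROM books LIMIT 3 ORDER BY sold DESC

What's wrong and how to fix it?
Bug: ORDER BY cannot follow LIMIT; LIMIT is the final clause

Fix: Swap the clauses: ORDER BY first, then LIMIT

Corrected query:
SELECT * FROM books ORDER BY sold DESC LIMIT 3

Result:
id | title                 | author | pages | sold 
---+-----------------------+--------+-------+------
6  | Mansfield Park        | Austen | NULL  | 49671
8  | Sense and Sensibility | Austen | NULL  | 46130
4  | Sense and Sensibility | Austen | 448   | 24313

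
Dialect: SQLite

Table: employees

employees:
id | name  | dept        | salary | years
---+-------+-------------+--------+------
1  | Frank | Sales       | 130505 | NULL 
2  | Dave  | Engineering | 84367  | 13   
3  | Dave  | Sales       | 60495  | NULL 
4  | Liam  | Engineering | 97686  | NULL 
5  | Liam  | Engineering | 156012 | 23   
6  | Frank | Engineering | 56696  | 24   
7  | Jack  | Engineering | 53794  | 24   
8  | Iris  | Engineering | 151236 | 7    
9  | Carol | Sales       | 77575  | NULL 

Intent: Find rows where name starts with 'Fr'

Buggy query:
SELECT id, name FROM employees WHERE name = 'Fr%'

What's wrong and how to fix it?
Bug: '=' compares the literal string including the % character; pattern matching needs LIKE

Fix: Replace '=' with LIKE so 'Fr%' is treated as a pattern

Corrected query:
SELECT id, name FROM employees WHERE name LIKE 'Fr%'

Result:
id | name 
---+------
1  | Frank
6  | Frank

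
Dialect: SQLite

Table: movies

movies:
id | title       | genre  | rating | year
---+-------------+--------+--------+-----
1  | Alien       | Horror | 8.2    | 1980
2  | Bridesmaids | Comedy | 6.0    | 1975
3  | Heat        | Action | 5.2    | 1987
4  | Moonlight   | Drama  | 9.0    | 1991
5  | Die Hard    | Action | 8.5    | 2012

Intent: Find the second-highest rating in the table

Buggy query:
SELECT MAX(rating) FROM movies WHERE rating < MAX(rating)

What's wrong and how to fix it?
Bug: The inner MAX is an aggregate inside WHERE, which is not allowed

Fix: Put the inner MAX in a scalar subquery

Corrected query:
SELECT MAX(rating) FROM movies WHERE rating < (SELECT MAX(rating) FROM movies)

Result:
MAX(rating)
-----------
8.5        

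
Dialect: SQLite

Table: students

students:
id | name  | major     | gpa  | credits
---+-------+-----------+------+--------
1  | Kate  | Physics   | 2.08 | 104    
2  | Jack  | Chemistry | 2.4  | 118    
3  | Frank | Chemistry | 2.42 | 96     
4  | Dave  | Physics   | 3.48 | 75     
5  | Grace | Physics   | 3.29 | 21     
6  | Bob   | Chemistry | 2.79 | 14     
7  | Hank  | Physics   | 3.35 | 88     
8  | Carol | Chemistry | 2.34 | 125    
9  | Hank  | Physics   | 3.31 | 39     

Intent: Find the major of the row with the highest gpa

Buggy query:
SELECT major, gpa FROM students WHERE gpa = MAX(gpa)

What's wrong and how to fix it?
Bug: MAX(gpa) is an aggregate and cannot be used directly in WHERE

Fix: Use a subquery: WHERE gpa = (SELECT MAX(gpa) FROM students)

Corrected query:
SELECT major, gpa FROM students WHERE gpa = (SELECT MAX(gpa) FROM students)

Result:
major   | gpa 
--------+-----
Physics | 3.48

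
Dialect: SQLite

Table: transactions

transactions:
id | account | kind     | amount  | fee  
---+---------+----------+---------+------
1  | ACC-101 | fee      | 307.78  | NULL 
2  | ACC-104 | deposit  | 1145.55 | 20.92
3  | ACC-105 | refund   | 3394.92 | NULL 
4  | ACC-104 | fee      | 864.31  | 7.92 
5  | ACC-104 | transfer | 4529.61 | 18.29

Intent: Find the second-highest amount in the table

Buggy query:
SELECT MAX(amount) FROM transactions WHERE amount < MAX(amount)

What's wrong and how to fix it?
Bug: MAX(amount) on the right of the comparison is an aggregate-in-WHERE error

Fix: Compute the overall MAX in a subquery, then take MAX of rows below it

Corrected query:
SELECT MAX(amount) FROM transactions WHERE amount < (SELECT MAX(amount) FROM transactions)

Result:
MAX(amount)
-----------
3394.92    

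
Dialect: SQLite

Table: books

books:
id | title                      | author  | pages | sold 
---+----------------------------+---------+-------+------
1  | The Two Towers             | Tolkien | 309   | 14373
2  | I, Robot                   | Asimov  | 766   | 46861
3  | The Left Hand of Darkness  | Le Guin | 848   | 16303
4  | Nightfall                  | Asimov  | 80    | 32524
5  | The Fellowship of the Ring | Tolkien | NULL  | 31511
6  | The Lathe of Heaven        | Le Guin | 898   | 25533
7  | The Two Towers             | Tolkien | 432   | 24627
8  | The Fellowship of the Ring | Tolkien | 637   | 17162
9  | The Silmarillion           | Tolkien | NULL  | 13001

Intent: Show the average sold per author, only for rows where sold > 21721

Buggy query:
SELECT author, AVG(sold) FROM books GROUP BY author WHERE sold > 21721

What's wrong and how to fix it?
Bug: WHERE cannot follow GROUP BY

Fix: Place WHERE between FROM and GROUP BY

Corrected query:
SELECT author, AVG(sold) FROM books WHERE sold > 21721 GROUP BY author

Result:
author  | AVG(sold)
--------+----------
Asimov  | 39692.5  
Le Guin | 25533    
Tolkien | 28069    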